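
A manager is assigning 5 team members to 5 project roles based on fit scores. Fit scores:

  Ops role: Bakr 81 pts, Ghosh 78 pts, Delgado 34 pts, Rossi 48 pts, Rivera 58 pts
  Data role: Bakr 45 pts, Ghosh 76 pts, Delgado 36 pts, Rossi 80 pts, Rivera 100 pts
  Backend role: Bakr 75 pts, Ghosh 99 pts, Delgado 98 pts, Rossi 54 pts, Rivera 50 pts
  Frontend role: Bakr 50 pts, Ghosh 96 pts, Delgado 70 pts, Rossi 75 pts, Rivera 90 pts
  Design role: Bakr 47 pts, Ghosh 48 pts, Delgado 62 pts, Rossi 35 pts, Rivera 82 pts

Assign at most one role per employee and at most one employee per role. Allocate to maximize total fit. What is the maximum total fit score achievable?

Max total: 437 pts

Optimal: Bakr→Ops role (81 pts), Ghosh→Frontend role (96 pts), Delgado→Backend role (98 pts), Rossi→Data role (80 pts), Rivera→Design role (82 pts) — total 81+96+98+80+82 = 437 pts.
Column-greedy (each role in turn goes to its best remaining employee) gives 417 pts, worse by 20.
Swapping Delgado↔Rivera (Delgado→Design role 62 pts, Rivera→Backend role 50 pts) loses 68.
No other one-to-one assignment exceeds 437 pts.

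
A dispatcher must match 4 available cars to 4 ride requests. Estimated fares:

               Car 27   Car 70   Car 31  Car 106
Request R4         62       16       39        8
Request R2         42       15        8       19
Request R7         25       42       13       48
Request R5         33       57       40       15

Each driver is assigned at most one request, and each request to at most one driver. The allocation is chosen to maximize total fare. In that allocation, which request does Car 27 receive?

Optimal: Car 27→Request R2 ($42), Car 70→Request R5 ($57), Car 31→Request R4 ($39), Car 106→Request R7 ($48) — total 42+57+39+48 = $186.
Max-entry greedy (repeatedly take the single best remaining cell) gives $175, worse by 11.
No other one-to-one assignment exceeds $186.
Car 27's own top request is Request R4 ($62), but forcing Car 27→Request R4 and reassigning the rest optimally gives only $175 — worse by 11.

Car 27 receives Request R2.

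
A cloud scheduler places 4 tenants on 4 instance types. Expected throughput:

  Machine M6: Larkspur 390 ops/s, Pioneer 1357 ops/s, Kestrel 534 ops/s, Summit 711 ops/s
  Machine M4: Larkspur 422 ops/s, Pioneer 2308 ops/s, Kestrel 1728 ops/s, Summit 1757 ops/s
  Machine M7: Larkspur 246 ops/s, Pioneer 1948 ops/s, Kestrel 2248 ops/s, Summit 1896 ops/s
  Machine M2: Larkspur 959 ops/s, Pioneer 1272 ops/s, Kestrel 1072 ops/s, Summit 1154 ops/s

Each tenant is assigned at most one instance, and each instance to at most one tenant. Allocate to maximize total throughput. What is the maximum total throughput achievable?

Max total: 6321 ops/s

This is the linear assignment problem.
Optimal: Larkspur→Machine M2 (959 ops/s), Pioneer→Machine M6 (1357 ops/s), Kestrel→Machine M7 (2248 ops/s), Summit→Machine M4 (1757 ops/s) — total 959+1357+2248+1757 = 6321 ops/s.
Swapping Larkspur↔Summit (Larkspur→Machine M4 422 ops/s, Summit→Machine M2 1154 ops/s) loses 1140.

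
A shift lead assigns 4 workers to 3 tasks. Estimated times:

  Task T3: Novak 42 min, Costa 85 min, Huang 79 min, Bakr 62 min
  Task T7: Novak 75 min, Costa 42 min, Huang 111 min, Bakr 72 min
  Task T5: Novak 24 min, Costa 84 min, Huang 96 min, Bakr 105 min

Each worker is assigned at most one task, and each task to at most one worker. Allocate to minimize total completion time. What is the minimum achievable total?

Min total: 128 min

Optimal: Bakr→Task T3 (62 min), Costa→Task T7 (42 min), Novak→Task T5 (24 min) — total 62+42+24 = 128 min.
Row-greedy (each worker in turn takes its cheapest remaining task) gives 145 min, worse by 17.
Swapping Costa↔Novak (Costa→Task T5 84 min, Novak→Task T7 75 min) adds 93.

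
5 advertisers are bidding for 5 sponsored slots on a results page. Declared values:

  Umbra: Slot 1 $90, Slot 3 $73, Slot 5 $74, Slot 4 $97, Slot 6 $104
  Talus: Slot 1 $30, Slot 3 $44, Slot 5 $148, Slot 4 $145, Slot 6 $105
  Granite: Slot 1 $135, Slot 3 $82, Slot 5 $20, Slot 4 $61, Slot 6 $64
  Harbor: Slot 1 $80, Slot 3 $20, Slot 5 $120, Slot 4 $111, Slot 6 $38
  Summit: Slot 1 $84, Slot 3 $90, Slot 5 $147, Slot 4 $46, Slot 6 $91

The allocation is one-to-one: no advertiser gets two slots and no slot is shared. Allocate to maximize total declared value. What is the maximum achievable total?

Optimal: Umbra→Slot 6 ($104), Talus→Slot 4 ($145), Granite→Slot 1 ($135), Harbor→Slot 5 ($120), Summit→Slot 3 ($90) — total 104+145+135+120+90 = $594.
Row-greedy (each advertiser in turn takes its best remaining slot) gives $588, worse by 6.

Max total: $594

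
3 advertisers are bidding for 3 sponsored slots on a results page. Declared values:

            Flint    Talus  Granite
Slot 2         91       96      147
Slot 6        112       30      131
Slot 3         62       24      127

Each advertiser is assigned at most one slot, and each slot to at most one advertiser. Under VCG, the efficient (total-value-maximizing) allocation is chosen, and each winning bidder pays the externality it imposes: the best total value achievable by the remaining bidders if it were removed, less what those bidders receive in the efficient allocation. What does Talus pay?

Talus pays $20.

Efficient allocation: Flint→Slot 6 ($112), Talus→Slot 2 ($96), Granite→Slot 3 ($127); total welfare W = $335.
Talus receives Slot 2 at value $96, so the others get W − 96 = $239.
Without Talus: best allocation of the remaining 2 bidders over all 3 slots is Flint→Slot 6 ($112), Granite→Slot 2 ($147), total $259.
VCG payment = (others' best without Talus) − (others' welfare with Talus) = 259 − 239 = $20.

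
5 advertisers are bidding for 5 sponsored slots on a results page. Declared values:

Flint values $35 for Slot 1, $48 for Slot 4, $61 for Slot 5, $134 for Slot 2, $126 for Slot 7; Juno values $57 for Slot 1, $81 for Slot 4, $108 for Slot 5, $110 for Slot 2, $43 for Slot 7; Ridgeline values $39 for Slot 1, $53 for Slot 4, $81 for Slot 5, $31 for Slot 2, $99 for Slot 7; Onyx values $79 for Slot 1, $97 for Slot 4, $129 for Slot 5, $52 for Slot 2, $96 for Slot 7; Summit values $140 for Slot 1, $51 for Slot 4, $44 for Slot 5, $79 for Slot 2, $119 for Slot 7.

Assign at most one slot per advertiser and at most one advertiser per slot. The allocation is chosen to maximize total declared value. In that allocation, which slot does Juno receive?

Optimal: Flint→Slot 2 ($134), Juno→Slot 4 ($81), Ridgeline→Slot 7 ($99), Onyx→Slot 5 ($129), Summit→Slot 1 ($140) — total 134+81+99+129+140 = $583.
Row-greedy (each advertiser in turn takes its best remaining slot) gives $578, worse by 5.
Next-best assignment: Flint→Slot 2, Juno→Slot 5, Ridgeline→Slot 7, Onyx→Slot 4, Summit→Slot 1 = $578.
Every other assignment is strictly worse.
Juno's own top slot is Slot 2 ($110), but forcing Juno→Slot 2 and reassigning the rest optimally gives only $558 — worse by 25.

Juno receives Slot 4.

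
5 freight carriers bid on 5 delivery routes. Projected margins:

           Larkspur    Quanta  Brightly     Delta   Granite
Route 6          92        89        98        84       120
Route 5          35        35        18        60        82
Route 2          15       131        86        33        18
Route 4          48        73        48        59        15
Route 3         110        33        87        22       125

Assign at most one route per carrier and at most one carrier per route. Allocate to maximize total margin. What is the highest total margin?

Maximum total: $480k

Optimal: Larkspur→Route 3 ($110k), Quanta→Route 2 ($131k), Brightly→Route 6 ($98k), Delta→Route 4 ($59k), Granite→Route 5 ($82k) — total 110+131+98+59+82 = $480k.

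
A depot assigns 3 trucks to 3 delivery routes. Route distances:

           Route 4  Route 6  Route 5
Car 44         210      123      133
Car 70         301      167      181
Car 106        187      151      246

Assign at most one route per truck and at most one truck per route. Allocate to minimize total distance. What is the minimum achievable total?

Minimum total: 487 km

Optimal: Car 44→Route 5 (133 km), Car 70→Route 6 (167 km), Car 106→Route 4 (187 km) — total 133+167+187 = 487 km.
Row-greedy (each truck in turn takes its cheapest remaining route) gives 491 km, worse by 4.
No other one-to-one assignment undercuts 487 km.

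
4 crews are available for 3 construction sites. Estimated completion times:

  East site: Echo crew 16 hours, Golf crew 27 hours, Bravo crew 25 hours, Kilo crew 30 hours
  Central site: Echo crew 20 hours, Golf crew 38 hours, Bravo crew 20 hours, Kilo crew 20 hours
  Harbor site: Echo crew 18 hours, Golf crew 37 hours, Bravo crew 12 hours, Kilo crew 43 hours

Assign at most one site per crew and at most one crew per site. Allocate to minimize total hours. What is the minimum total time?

Treat this as an assignment problem: match each crew to one site.
Optimal: Echo crew→East site (16 hours), Kilo crew→Central site (20 hours), Bravo crew→Harbor site (12 hours) — total 16+20+12 = 48 hours.
Row-greedy (each crew in turn takes its cheapest remaining site) gives 73 hours, worse by 25.
Swapping Bravo crew↔Kilo crew (Bravo crew→Central site 20 hours, Kilo crew→Harbor site 43 hours) adds 31.
No other one-to-one assignment undercuts 48 hours.

Min total: 48 hours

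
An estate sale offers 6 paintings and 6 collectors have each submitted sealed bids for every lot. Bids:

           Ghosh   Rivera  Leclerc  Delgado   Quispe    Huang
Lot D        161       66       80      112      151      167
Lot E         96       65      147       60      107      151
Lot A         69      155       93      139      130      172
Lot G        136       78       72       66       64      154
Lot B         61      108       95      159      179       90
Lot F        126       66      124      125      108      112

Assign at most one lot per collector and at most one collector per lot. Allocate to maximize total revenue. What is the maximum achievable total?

Maximum total: $921

Optimal: Ghosh→Lot D ($161), Rivera→Lot A ($155), Leclerc→Lot E ($147), Delgado→Lot F ($125), Quispe→Lot B ($179), Huang→Lot G ($154) — total 161+155+147+125+179+154 = $921.
Max-entry greedy (repeatedly take the single best remaining cell) gives $862, worse by 59.
Next-best assignment: Ghosh→Lot G, Rivera→Lot A, Leclerc→Lot E, Delgado→Lot F, Quispe→Lot B, Huang→Lot D = $909.
Swapping Leclerc↔Ghosh (Leclerc→Lot D $80, Ghosh→Lot E $96) loses 132.
Every other assignment is strictly worse.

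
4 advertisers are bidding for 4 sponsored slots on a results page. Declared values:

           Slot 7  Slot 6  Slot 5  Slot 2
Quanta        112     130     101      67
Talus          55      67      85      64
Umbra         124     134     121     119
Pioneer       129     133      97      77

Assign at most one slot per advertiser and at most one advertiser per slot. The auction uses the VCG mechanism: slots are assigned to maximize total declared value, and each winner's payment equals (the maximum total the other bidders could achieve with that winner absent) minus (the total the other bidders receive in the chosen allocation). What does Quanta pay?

Quanta pays $15.

Efficient allocation: Quanta→Slot 6 ($130), Talus→Slot 5 ($85), Umbra→Slot 2 ($119), Pioneer→Slot 7 ($129); total welfare W = $463.
Quanta receives Slot 6 at value $130, so the others get W − 130 = $333.
Without Quanta: best allocation of the remaining 3 bidders over all 4 slots is Talus→Slot 5 ($85), Umbra→Slot 6 ($134), Pioneer→Slot 7 ($129), total $348.
VCG payment = (others' best without Quanta) − (others' welfare with Quanta) = 348 − 333 = $15.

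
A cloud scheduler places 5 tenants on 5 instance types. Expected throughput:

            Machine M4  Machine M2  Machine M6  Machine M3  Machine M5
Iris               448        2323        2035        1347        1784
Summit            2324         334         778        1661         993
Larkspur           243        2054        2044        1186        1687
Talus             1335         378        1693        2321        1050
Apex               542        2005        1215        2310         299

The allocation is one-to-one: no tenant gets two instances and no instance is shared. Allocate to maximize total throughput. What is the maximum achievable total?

Treat this as an assignment problem: match each tenant to one instance.
Optimal: Iris→Machine M5 (1784 ops/s), Summit→Machine M4 (2324 ops/s), Larkspur→Machine M6 (2044 ops/s), Talus→Machine M3 (2321 ops/s), Apex→Machine M2 (2005 ops/s) — total 1784+2324+2044+2321+2005 = 10478 ops/s.
Max-entry greedy (repeatedly take the single best remaining cell) gives 9311 ops/s, worse by 1167.
Checked against all permutations: 10478 ops/s is optimal.

Maximum total: 10478 ops/s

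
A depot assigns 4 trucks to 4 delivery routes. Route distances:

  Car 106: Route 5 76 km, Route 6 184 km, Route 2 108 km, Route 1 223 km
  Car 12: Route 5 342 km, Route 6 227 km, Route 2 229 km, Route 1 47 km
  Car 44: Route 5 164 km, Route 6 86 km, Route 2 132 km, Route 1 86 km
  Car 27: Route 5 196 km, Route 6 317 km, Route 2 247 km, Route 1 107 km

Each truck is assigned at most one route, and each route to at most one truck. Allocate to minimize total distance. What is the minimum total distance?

Optimal: Car 106→Route 2 (108 km), Car 12→Route 1 (47 km), Car 44→Route 6 (86 km), Car 27→Route 5 (196 km) — total 108+47+86+196 = 437 km.
Row-greedy (each truck in turn takes its cheapest remaining route) gives 456 km, worse by 19.
Swapping Car 44↔Car 27 (Car 44→Route 5 164 km, Car 27→Route 6 317 km) adds 199.

Min total: 437 km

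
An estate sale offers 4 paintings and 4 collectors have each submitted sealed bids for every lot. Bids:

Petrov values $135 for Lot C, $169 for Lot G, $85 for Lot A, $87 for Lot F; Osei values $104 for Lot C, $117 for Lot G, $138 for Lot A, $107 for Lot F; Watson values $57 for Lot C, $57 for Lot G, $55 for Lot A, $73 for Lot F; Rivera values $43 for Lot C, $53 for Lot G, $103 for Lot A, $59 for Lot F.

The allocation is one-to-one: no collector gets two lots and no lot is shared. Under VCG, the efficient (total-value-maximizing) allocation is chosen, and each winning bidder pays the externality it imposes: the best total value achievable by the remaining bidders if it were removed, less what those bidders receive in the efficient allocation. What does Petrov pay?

Efficient allocation: Petrov→Lot G ($169), Osei→Lot C ($104), Watson→Lot F ($73), Rivera→Lot A ($103); total welfare W = $449.
Petrov receives Lot G at value $169, so the others get W − 169 = $280.
Without Petrov: best allocation of the remaining 3 bidders over all 4 lots is Osei→Lot G ($117), Watson→Lot F ($73), Rivera→Lot A ($103), total $293.
VCG payment = (others' best without Petrov) − (others' welfare with Petrov) = 293 − 280 = $13.

Petrov pays $13.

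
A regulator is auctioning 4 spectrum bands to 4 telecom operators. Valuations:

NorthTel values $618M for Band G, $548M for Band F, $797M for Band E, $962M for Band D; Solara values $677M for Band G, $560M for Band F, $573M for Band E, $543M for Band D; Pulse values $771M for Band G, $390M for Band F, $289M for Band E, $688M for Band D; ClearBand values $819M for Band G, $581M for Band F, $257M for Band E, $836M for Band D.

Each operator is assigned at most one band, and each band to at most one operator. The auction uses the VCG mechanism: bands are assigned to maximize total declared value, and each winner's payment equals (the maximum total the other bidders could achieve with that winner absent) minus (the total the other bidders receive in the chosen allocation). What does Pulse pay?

Pulse pays $161M.

Efficient allocation: NorthTel→Band E ($797M), Solara→Band F ($560M), Pulse→Band G ($771M), ClearBand→Band D ($836M); total welfare W = $2964M.
Pulse receives Band G at value $771M, so the others get W − 771 = $2193M.
Without Pulse: best allocation of the remaining 3 bidders over all 4 bands is NorthTel→Band D ($962M), Solara→Band E ($573M), ClearBand→Band G ($819M), total $2354M.
VCG payment = (others' best without Pulse) − (others' welfare with Pulse) = 2354 − 2193 = $161M.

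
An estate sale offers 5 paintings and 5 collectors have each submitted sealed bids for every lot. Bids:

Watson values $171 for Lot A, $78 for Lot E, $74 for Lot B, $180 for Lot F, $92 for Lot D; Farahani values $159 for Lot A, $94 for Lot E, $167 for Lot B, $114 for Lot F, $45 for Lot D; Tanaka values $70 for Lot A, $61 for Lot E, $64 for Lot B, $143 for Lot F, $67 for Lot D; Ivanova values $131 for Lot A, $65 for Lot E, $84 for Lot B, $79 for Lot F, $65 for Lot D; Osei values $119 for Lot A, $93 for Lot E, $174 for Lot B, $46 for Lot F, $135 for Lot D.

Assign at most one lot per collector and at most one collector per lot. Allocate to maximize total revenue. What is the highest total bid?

This is the linear assignment problem.
Optimal: Watson→Lot A ($171), Farahani→Lot B ($167), Tanaka→Lot F ($143), Ivanova→Lot E ($65), Osei→Lot D ($135) — total 171+167+143+65+135 = $681.
Max-entry greedy (repeatedly take the single best remaining cell) gives $645, worse by 36.
Next-best assignment: Watson→Lot F, Farahani→Lot B, Tanaka→Lot E, Ivanova→Lot A, Osei→Lot D = $674.

Maximum total: $681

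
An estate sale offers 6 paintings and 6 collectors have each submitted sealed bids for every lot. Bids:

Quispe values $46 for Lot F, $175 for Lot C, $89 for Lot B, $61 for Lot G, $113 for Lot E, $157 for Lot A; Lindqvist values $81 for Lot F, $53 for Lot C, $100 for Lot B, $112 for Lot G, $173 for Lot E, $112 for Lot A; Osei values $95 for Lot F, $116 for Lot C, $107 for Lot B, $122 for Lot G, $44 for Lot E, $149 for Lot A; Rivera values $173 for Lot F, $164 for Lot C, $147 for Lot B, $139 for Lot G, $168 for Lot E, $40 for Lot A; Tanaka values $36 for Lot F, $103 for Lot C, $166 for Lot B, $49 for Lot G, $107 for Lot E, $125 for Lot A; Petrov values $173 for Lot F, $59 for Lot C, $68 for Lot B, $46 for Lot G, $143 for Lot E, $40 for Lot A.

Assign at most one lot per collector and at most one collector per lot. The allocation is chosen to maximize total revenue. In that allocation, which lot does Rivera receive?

Rivera receives Lot G.

Treat this as an assignment problem: match each collector to one lot.
Optimal: Quispe→Lot C ($175), Lindqvist→Lot E ($173), Osei→Lot A ($149), Rivera→Lot G ($139), Tanaka→Lot B ($166), Petrov→Lot F ($173) — total 175+173+149+139+166+173 = $975.
Max-entry greedy (repeatedly take the single best remaining cell) gives $882, worse by 93.
Next-best assignment: Quispe→Lot A, Lindqvist→Lot E, Osei→Lot G, Rivera→Lot C, Tanaka→Lot B, Petrov→Lot F = $955.
Swapping Osei↔Rivera (Osei→Lot G $122, Rivera→Lot A $40) loses 126.
Rivera's own top lot is Lot F ($173), but forcing Rivera→Lot F and reassigning the rest optimally gives only $918 — worse by 57.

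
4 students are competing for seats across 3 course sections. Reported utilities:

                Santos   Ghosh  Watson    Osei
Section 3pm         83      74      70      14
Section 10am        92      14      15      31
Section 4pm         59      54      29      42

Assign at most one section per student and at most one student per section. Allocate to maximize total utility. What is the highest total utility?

Optimal: Watson→Section 3pm (70 points), Santos→Section 10am (92 points), Ghosh→Section 4pm (54 points) — total 70+92+54 = 216 points.
Column-greedy (each section in turn goes to its best remaining student) gives 168 points, worse by 48.
No other one-to-one assignment exceeds 216 points.

Maximum total: 216 points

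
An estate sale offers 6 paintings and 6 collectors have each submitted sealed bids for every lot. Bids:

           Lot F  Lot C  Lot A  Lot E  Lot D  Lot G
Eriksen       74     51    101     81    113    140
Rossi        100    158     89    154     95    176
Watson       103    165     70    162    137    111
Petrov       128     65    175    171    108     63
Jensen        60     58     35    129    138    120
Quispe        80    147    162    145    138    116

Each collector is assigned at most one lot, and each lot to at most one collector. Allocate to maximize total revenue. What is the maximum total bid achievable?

Max total: $888

Optimal: Eriksen→Lot G ($140), Rossi→Lot C ($158), Watson→Lot E ($162), Petrov→Lot F ($128), Jensen→Lot D ($138), Quispe→Lot A ($162) — total 140+158+162+128+138+162 = $888.
Column-greedy (each lot in turn goes to its best remaining collector) gives $887, worse by 1.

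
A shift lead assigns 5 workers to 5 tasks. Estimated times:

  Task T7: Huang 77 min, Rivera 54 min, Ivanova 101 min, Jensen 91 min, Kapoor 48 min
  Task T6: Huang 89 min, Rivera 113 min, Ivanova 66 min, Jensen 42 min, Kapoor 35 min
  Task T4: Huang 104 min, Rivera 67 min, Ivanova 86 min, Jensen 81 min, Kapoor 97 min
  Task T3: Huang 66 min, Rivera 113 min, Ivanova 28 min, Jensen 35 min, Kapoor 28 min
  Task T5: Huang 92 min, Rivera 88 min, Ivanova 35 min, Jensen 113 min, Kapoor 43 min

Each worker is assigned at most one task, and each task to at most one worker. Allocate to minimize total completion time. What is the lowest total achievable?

Minimum total: 249 min

Treat this as an assignment problem: match each worker to one task.
Optimal: Huang→Task T7 (77 min), Rivera→Task T4 (67 min), Ivanova→Task T5 (35 min), Jensen→Task T6 (42 min), Kapoor→Task T3 (28 min) — total 77+67+35+42+28 = 249 min.
Row-greedy (each worker in turn takes its cheapest remaining task) gives 294 min, worse by 45.
Swapping Huang↔Rivera (Huang→Task T4 104 min, Rivera→Task T7 54 min) adds 14.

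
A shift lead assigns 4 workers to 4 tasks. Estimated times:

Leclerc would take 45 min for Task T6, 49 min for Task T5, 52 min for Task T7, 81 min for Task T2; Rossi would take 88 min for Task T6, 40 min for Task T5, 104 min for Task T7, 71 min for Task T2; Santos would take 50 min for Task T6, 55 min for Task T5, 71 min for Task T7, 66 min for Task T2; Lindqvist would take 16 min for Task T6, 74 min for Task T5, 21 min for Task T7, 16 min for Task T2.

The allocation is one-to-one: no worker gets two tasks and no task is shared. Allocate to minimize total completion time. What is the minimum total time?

Min total: 158 min

Optimal: Leclerc→Task T7 (52 min), Rossi→Task T5 (40 min), Santos→Task T6 (50 min), Lindqvist→Task T2 (16 min) — total 52+40+50+16 = 158 min.
Column-greedy (each task in turn goes to its cheapest remaining worker) gives 174 min, worse by 16.
Next-best assignment: Leclerc→Task T6, Rossi→Task T5, Santos→Task T7, Lindqvist→Task T2 = 172 min.
No other one-to-one assignment undercuts 158 min.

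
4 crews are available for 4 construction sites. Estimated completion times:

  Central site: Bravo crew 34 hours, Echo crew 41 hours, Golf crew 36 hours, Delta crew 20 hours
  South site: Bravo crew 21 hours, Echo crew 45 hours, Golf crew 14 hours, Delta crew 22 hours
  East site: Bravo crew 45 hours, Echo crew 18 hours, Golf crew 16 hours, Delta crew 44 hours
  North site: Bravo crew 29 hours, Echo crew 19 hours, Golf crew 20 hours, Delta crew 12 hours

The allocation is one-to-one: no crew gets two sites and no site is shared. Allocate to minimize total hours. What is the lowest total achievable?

This is a one-to-one assignment (minimum-cost bipartite matching).
Optimal: Bravo crew→South site (21 hours), Echo crew→North site (19 hours), Golf crew→East site (16 hours), Delta crew→Central site (20 hours) — total 21+19+16+20 = 76 hours.
Min-entry greedy (repeatedly take the single cheapest remaining cell) gives 78 hours, worse by 2.
Next-best assignment: Bravo crew→Central site, Echo crew→East site, Golf crew→South site, Delta crew→North site = 78 hours.
Swapping Echo crew↔Bravo crew (Echo crew→South site 45 hours, Bravo crew→North site 29 hours) adds 34.
Every other assignment is strictly worse.

Minimum total: 76 hours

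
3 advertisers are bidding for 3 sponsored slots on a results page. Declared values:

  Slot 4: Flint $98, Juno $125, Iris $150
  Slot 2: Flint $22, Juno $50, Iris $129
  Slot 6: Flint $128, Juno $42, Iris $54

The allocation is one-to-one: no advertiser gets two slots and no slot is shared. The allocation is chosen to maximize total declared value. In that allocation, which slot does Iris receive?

Iris receives Slot 2.

This is the linear assignment problem.
Optimal: Flint→Slot 6 ($128), Juno→Slot 4 ($125), Iris→Slot 2 ($129) — total 128+125+129 = $382.
Max-entry greedy (repeatedly take the single best remaining cell) gives $328, worse by 54.
Next-best assignment: Flint→Slot 6, Juno→Slot 2, Iris→Slot 4 = $328.
Checked against all permutations: $382 is optimal.
Iris's own top slot is Slot 4 ($150), but forcing Iris→Slot 4 and reassigning the rest optimally gives only $328 — worse by 54.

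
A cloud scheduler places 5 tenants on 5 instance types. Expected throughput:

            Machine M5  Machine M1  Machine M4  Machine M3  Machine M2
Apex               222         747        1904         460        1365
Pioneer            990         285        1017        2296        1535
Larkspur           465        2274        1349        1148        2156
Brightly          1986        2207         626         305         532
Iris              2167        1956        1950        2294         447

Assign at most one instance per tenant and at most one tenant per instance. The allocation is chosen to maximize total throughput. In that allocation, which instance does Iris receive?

Optimal: Apex→Machine M4 (1904 ops/s), Pioneer→Machine M3 (2296 ops/s), Larkspur→Machine M2 (2156 ops/s), Brightly→Machine M1 (2207 ops/s), Iris→Machine M5 (2167 ops/s) — total 1904+2296+2156+2207+2167 = 10730 ops/s.
Next-best assignment: Apex→Machine M4, Pioneer→Machine M3, Larkspur→Machine M2, Brightly→Machine M5, Iris→Machine M1 = 10298 ops/s.
Swapping Pioneer↔Larkspur (Pioneer→Machine M2 1535 ops/s, Larkspur→Machine M3 1148 ops/s) loses 1769.
Iris's own top instance is Machine M3 (2294 ops/s), but forcing Iris→Machine M3 and reassigning the rest optimally gives only 9993 ops/s — worse by 737.

Iris receives Machine M5.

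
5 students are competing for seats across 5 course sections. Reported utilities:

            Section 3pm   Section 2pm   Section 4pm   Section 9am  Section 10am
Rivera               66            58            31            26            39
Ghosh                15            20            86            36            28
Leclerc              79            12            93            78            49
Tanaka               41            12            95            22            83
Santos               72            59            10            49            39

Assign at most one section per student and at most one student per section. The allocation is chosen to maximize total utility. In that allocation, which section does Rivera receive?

Rivera receives Section 2pm.

This is a one-to-one assignment (maximum-weight bipartite matching).
Optimal: Rivera→Section 2pm (58 points), Ghosh→Section 4pm (86 points), Leclerc→Section 9am (78 points), Tanaka→Section 10am (83 points), Santos→Section 3pm (72 points) — total 58+86+78+83+72 = 377 points.
Row-greedy (each student in turn takes its best remaining section) gives 372 points, worse by 5.
Every other assignment is strictly worse.
Rivera's own top section is Section 3pm (66 points), but forcing Rivera→Section 3pm and reassigning the rest optimally gives only 372 points — worse by 5.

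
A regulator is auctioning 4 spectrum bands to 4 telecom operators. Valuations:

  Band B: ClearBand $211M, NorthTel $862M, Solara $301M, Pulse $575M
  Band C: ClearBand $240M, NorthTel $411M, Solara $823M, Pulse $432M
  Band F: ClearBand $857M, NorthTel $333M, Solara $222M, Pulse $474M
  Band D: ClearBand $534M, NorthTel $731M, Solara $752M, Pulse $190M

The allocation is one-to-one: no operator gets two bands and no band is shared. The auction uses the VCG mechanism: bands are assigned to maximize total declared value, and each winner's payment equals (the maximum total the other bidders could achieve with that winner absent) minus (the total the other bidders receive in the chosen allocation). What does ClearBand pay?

ClearBand pays $30M.

Efficient allocation: ClearBand→Band F ($857M), NorthTel→Band D ($731M), Solara→Band C ($823M), Pulse→Band B ($575M); total welfare W = $2986M.
ClearBand receives Band F at value $857M, so the others get W − 857 = $2129M.
Without ClearBand: best allocation of the remaining 3 bidders over all 4 bands is NorthTel→Band B ($862M), Solara→Band C ($823M), Pulse→Band F ($474M), total $2159M.
VCG payment = (others' best without ClearBand) − (others' welfare with ClearBand) = 2159 − 2129 = $30M.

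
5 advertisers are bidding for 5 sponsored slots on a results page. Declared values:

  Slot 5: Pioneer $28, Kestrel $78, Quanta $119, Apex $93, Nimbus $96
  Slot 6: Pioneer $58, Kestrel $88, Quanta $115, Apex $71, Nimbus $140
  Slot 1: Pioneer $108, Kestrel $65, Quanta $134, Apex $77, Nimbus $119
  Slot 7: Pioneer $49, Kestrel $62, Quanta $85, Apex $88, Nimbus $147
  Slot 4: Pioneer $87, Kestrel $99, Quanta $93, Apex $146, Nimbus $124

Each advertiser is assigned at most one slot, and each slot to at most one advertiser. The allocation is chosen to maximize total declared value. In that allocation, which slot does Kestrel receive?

Kestrel receives Slot 6.

This is the linear assignment problem.
Optimal: Pioneer→Slot 1 ($108), Kestrel→Slot 6 ($88), Quanta→Slot 5 ($119), Apex→Slot 4 ($146), Nimbus→Slot 7 ($147) — total 108+88+119+146+147 = $608.
Row-greedy (each advertiser in turn takes its best remaining slot) gives $554, worse by 54.
No other one-to-one assignment exceeds $608.
Kestrel's own top slot is Slot 4 ($99), but forcing Kestrel→Slot 4 and reassigning the rest optimally gives only $562 — worse by 46.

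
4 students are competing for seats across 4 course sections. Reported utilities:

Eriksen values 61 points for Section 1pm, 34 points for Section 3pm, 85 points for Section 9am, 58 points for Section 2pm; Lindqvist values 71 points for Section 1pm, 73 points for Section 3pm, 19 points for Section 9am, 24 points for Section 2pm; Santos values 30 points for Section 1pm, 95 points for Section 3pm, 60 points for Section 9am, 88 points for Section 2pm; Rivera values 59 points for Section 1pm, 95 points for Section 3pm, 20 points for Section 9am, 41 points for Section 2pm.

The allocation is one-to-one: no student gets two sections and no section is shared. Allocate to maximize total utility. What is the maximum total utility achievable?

Maximum total: 339 points

This is the linear assignment problem.
Optimal: Eriksen→Section 9am (85 points), Lindqvist→Section 1pm (71 points), Santos→Section 2pm (88 points), Rivera→Section 3pm (95 points) — total 85+71+88+95 = 339 points.
Column-greedy (each section in turn goes to its best remaining student) gives 292 points, worse by 47.
Next-best assignment: Eriksen→Section 9am, Lindqvist→Section 3pm, Santos→Section 2pm, Rivera→Section 1pm = 305 points.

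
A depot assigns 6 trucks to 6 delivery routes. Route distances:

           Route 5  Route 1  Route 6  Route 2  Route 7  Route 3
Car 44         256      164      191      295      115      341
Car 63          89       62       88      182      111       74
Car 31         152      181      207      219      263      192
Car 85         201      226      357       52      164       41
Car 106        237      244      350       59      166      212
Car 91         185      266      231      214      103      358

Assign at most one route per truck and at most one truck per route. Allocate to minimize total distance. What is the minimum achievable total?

Minimum total: 607 km

Optimal: Car 44→Route 1 (164 km), Car 63→Route 6 (88 km), Car 31→Route 5 (152 km), Car 85→Route 3 (41 km), Car 106→Route 2 (59 km), Car 91→Route 7 (103 km) — total 164+88+152+41+59+103 = 607 km.
Next-best assignment: Car 44→Route 6, Car 63→Route 1, Car 31→Route 5, Car 85→Route 3, Car 106→Route 2, Car 91→Route 7 = 608 km.
Every other assignment is strictly worse.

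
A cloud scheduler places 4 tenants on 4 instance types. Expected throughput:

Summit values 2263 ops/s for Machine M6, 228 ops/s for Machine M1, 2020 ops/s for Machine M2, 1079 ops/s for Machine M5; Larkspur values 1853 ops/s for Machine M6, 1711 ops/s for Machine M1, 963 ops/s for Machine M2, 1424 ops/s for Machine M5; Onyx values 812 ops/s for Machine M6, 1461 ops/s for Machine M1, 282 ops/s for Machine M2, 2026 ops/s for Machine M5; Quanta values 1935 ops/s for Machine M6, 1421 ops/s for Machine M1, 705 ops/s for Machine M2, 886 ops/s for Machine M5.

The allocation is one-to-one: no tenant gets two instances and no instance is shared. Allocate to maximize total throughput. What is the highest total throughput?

Treat this as an assignment problem: match each tenant to one instance.
Optimal: Summit→Machine M2 (2020 ops/s), Larkspur→Machine M1 (1711 ops/s), Onyx→Machine M5 (2026 ops/s), Quanta→Machine M6 (1935 ops/s) — total 2020+1711+2026+1935 = 7692 ops/s.
Row-greedy (each tenant in turn takes its best remaining instance) gives 6705 ops/s, worse by 987.
Next-best assignment: Summit→Machine M2, Larkspur→Machine M6, Onyx→Machine M5, Quanta→Machine M1 = 7320 ops/s.

Maximum total: 7692 ops/s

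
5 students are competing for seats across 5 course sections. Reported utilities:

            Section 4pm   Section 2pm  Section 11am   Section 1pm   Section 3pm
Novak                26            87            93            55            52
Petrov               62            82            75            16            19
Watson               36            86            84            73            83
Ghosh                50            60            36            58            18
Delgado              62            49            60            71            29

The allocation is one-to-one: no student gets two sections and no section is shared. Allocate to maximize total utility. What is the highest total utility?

Max total: 379 points

Treat this as an assignment problem: match each student to one section.
Optimal: Novak→Section 11am (93 points), Petrov→Section 2pm (82 points), Watson→Section 3pm (83 points), Ghosh→Section 4pm (50 points), Delgado→Section 1pm (71 points) — total 93+82+83+50+71 = 379 points.
Row-greedy (each student in turn takes its best remaining section) gives 378 points, worse by 1.
Swapping Ghosh↔Watson (Ghosh→Section 3pm 18 points, Watson→Section 4pm 36 points) loses 79.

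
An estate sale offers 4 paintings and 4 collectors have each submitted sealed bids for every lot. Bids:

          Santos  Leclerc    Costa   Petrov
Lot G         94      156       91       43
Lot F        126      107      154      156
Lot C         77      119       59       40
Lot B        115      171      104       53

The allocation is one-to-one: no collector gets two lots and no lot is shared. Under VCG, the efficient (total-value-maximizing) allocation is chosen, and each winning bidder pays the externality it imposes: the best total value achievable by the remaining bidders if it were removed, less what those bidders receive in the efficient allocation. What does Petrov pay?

Efficient allocation: Santos→Lot C ($77), Leclerc→Lot B ($171), Costa→Lot G ($91), Petrov→Lot F ($156); total welfare W = $495.
Petrov receives Lot F at value $156, so the others get W − 156 = $339.
Without Petrov: best allocation of the remaining 3 bidders over all 4 lots is Santos→Lot B ($115), Leclerc→Lot G ($156), Costa→Lot F ($154), total $425.
VCG payment = (others' best without Petrov) − (others' welfare with Petrov) = 425 − 339 = $86.

Petrov pays $86.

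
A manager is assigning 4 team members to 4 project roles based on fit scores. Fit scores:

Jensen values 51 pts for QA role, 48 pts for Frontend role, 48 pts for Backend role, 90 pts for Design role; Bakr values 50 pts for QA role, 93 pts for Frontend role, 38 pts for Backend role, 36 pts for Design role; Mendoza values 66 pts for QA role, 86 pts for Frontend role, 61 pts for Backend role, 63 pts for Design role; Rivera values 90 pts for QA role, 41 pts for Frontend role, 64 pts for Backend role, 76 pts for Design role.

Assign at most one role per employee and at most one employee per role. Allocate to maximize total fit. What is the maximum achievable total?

Max total: 334 pts

Optimal: Jensen→Design role (90 pts), Bakr→Frontend role (93 pts), Mendoza→Backend role (61 pts), Rivera→QA role (90 pts) — total 90+93+61+90 = 334 pts.
Row-greedy (each employee in turn takes its best remaining role) gives 313 pts, worse by 21.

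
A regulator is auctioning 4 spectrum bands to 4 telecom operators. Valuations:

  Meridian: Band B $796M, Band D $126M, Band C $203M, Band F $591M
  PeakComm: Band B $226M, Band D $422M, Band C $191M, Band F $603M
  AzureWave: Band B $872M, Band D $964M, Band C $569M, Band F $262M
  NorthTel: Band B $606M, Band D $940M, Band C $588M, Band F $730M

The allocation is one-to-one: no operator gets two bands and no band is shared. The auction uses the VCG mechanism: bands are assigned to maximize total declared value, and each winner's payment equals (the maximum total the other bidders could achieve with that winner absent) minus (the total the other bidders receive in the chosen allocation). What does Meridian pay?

Meridian pays $260M.

Efficient allocation: Meridian→Band B ($796M), PeakComm→Band F ($603M), AzureWave→Band D ($964M), NorthTel→Band C ($588M); total welfare W = $2951M.
Meridian receives Band B at value $796M, so the others get W − 796 = $2155M.
Without Meridian: best allocation of the remaining 3 bidders over all 4 bands is PeakComm→Band F ($603M), AzureWave→Band B ($872M), NorthTel→Band D ($940M), total $2415M.
VCG payment = (others' best without Meridian) − (others' welfare with Meridian) = 2415 − 2155 = $260M.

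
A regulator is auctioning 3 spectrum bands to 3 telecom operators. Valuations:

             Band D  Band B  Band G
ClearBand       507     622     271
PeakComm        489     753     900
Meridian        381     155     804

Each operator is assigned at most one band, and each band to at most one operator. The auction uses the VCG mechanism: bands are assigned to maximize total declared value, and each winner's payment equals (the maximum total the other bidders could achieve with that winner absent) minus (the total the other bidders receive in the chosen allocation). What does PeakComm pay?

PeakComm pays $115M.

Efficient allocation: ClearBand→Band D ($507M), PeakComm→Band B ($753M), Meridian→Band G ($804M); total welfare W = $2064M.
PeakComm receives Band B at value $753M, so the others get W − 753 = $1311M.
Without PeakComm: best allocation of the remaining 2 bidders over all 3 bands is ClearBand→Band B ($622M), Meridian→Band G ($804M), total $1426M.
VCG payment = (others' best without PeakComm) − (others' welfare with PeakComm) = 1426 − 1311 = $115M.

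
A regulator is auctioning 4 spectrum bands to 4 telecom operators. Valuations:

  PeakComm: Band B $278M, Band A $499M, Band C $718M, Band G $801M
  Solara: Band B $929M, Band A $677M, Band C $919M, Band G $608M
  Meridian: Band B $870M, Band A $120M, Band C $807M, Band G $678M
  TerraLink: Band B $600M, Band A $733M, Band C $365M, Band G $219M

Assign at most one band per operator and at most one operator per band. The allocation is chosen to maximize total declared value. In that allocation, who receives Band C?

Solara receives Band C.

Optimal: PeakComm→Band G ($801M), Solara→Band C ($919M), Meridian→Band B ($870M), TerraLink→Band A ($733M) — total 801+919+870+733 = $3323M.
Column-greedy (each band in turn goes to its best remaining operator) gives $3270M, worse by 53.
No other one-to-one assignment exceeds $3323M.
Solara's own top band is Band B ($929M), but forcing Solara→Band B and reassigning the rest optimally gives only $3270M — worse by 53.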